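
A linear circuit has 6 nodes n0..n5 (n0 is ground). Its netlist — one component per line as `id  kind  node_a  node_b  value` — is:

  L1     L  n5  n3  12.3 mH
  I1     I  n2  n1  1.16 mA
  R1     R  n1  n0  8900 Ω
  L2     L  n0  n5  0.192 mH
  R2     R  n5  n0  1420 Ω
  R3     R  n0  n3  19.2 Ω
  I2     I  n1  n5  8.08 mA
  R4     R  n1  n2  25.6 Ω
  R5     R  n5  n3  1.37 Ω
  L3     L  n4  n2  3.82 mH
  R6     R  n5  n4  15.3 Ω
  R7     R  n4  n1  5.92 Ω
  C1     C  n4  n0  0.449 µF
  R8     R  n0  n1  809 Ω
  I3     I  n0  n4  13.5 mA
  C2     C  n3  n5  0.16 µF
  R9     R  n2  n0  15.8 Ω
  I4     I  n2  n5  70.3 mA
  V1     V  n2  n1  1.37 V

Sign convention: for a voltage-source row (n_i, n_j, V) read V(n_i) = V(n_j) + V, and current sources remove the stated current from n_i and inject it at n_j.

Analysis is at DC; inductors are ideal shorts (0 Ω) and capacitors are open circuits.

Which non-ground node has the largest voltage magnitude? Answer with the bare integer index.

1

MNA unknowns: 5 node voltages V₁..V_5 plus 4 source currents (L1, L2, L3, V1)
L1: row V5−V3=0, i_L1 at 5,3
I1: z[2]−=0.00116, z[1]+=0.00116
R1: Y=0.0001124 on G[1,0]
L2: row V0−V5=0, i_L2 at 0,5
R2: Y=0.0007042 on G[5,0]
R3: Y=0.05208 on G[0,3]
I2: z[1]−=0.00808, z[5]+=0.00808
R4: Y=0.03906 on G[1,2]
R5: Y=0.7299 on G[5,3]
L3: row V4−V2=0, i_L3 at 4,2
R6: Y=0.06536 on G[5,4]
R7: Y=0.1689 on G[4,1]
C1: Y=0.000 on G[4,0]
R8: Y=0.001236 on G[0,1]
I3: z[0]−=0.0135, z[4]+=0.0135
C2: Y=0.000 on G[3,5]
R9: Y=0.06329 on G[2,0]
I4: z[2]−=0.0703, z[5]+=0.0703
V1: row V2−V1=1.37, i_V1 at 2,1
solve → V1=-1.855, V2=-0.4849, V3=0.000, V4=-0.4849, V5=0.000
aux → i_L1=0.000, i_L2=-0.04669, i_L3=-0.1862, i_V1=-0.2805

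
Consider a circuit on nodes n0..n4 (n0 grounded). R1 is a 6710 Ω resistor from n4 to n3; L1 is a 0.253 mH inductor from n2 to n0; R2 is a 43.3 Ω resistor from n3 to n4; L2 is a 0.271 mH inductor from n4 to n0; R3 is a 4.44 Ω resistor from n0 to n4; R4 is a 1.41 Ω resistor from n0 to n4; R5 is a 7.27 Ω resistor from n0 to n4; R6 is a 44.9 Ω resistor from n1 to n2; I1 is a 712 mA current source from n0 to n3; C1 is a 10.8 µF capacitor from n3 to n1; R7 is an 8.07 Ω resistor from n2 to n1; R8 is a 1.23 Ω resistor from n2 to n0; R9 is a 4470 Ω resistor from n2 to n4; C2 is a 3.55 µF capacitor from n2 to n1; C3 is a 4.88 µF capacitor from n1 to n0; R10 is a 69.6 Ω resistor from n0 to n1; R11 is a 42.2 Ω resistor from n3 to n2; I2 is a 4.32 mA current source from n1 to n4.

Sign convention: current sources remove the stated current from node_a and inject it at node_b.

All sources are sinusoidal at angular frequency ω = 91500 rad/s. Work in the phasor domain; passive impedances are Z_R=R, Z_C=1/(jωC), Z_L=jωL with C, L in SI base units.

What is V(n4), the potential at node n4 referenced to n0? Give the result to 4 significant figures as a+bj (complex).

MNA unknowns: 4 node voltages V₁..V_4
R1: Y=0.0001490+0.000j on G[4,3]
L1: Y=0.000-0.04320j on G[2,0]
R2: Y=0.02309+0.000j on G[3,4]
L2: Y=0.000-0.04033j on G[4,0]
R3: Y=0.2252+0.000j on G[0,4]
R4: Y=0.7092+0.000j on G[0,4]
R5: Y=0.1376+0.000j on G[0,4]
R6: Y=0.02227+0.000j on G[1,2]
I1: z[0]−=0.712, z[3]+=0.712
C1: Y=0.000+0.9882j on G[3,1]
R7: Y=0.1239+0.000j on G[2,1]
R8: Y=0.8130+0.000j on G[2,0]
R9: Y=0.0002237+0.000j on G[2,4]
C2: Y=0.000+0.3248j on G[2,1]
C3: Y=0.000+0.4465j on G[1,0]
R10: Y=0.01437+0.000j on G[0,1]
R11: Y=0.02370+0.000j on G[3,2]
I2: z[1]−=0.00432, z[4]+=0.00432
solve → V1=0.4070-0.9393j, V2=0.3416-0.1427j, V3=0.4810-1.645j, V4=0.01548-0.03437j

0.01548-0.03437j V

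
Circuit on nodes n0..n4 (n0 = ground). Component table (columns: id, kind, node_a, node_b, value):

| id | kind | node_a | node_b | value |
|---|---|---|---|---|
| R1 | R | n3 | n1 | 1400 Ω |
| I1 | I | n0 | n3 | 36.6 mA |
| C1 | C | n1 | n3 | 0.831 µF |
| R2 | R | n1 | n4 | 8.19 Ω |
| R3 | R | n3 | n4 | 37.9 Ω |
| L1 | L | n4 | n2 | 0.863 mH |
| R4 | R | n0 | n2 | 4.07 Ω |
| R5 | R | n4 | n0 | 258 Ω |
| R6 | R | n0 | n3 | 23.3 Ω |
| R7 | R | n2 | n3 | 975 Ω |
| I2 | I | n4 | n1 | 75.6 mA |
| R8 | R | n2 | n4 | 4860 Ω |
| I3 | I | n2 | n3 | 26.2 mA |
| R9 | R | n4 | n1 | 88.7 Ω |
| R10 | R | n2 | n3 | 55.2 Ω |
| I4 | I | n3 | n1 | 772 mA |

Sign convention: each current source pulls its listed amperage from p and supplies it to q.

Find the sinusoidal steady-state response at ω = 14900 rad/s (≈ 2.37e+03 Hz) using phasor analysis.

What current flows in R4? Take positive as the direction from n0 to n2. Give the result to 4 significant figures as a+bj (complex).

Element admittances at ω=14900 rad/s:
  Y(R1) = 0.0007143+0.000j S between n3,n1
  I1: injects 0.0366 A into n3 (from n0)
  Y(C1) = 0.000+0.01238j S between n1,n3
  Y(R2) = 0.1221+0.000j S between n1,n4
  Y(R3) = 0.02639+0.000j S between n3,n4
  Y(L1) = 0.000-0.07777j S between n4,n2
  Y(R4) = 0.2457+0.000j S between n0,n2
  Y(R5) = 0.003876+0.000j S between n4,n0
  Y(R6) = 0.04292+0.000j S between n0,n3
  Y(R7) = 0.001026+0.000j S between n2,n3
  I2: injects 0.0756 A into n1 (from n4)
  Y(R8) = 0.0002058+0.000j S between n2,n4
  I3: injects 0.0262 A into n3 (from n2)
  Y(R9) = 0.01127+0.000j S between n4,n1
  Y(R10) = 0.01812+0.000j S between n2,n3
  I4: injects 0.772 A into n1 (from n3)
Assemble and solve the 4×4 MNA system:
  V(n1)=10.84+3.503j  V(n2)=1.163-0.7345j  V(n3)=-6.222+3.745j  V(n4)=4.602+5.086j

-0.2858+0.1805j A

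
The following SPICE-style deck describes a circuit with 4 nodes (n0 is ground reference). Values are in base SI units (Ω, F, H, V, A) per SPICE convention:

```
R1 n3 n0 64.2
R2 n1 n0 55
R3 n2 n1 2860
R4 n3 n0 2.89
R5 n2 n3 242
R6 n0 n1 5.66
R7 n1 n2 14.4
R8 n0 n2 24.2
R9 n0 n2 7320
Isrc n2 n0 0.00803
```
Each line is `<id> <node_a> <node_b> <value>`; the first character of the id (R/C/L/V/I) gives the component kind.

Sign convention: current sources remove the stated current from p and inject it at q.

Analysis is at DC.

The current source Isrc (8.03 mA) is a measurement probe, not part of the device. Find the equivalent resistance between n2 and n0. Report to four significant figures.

R_eq = 10.32 Ω

Apply KCL at each of the 3 non-ground nodes and solve the resulting linear system.
Node n1: branches {R2, R3, R6, R7} → V_1 = -0.02185
Node n2: branches {R3, R5, R7, R8, R9, Isrc} → V_2 = -0.08284
Node n3: branches {R1, R4, R5} → V_3 = -0.0009360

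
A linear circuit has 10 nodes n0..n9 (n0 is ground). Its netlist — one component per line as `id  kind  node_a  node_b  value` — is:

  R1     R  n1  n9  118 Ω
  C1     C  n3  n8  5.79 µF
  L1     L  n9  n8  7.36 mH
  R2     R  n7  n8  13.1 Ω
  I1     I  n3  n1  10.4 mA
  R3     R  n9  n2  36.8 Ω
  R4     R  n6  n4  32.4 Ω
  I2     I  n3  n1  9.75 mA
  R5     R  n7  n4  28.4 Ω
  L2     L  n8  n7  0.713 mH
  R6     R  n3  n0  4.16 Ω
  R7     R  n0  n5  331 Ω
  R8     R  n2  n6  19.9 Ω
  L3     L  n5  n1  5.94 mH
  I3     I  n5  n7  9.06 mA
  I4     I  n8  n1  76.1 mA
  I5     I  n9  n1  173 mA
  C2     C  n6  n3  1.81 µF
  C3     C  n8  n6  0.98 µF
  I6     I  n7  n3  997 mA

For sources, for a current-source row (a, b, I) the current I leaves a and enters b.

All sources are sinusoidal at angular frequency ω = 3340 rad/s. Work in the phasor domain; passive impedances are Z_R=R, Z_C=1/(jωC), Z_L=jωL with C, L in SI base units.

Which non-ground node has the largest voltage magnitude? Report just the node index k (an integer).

9

MNA unknowns: 9 node voltages V₁..V_9
R1: Y=0.008475+0.000j on G[1,9]
C1: Y=0.000+0.01934j on G[3,8]
L1: Y=0.000-0.04068j on G[9,8]
R2: Y=0.07634+0.000j on G[7,8]
I1: z[3]−=0.0104, z[1]+=0.0104
R3: Y=0.02717+0.000j on G[9,2]
R4: Y=0.03086+0.000j on G[6,4]
I2: z[3]−=0.00975, z[1]+=0.00975
R5: Y=0.03521+0.000j on G[7,4]
L2: Y=0.000-0.4199j on G[8,7]
R6: Y=0.2404+0.000j on G[3,0]
R7: Y=0.003021+0.000j on G[0,5]
R8: Y=0.05025+0.000j on G[2,6]
L3: Y=0.000-0.05040j on G[5,1]
I3: z[5]−=0.00906, z[7]+=0.00906
I4: z[8]−=0.0761, z[1]+=0.0761
I5: z[9]−=0.173, z[1]+=0.173
C2: Y=0.000+0.006045j on G[6,3]
C3: Y=0.000+0.003273j on G[8,6]
I6: z[7]−=0.997, z[3]+=0.997
solve → V1=20.51+32.57j, V2=1.037+41.30j, V3=-0.2811-0.3902j, V4=-2.146+39.51j, V5=22.37+31.05j, V6=2.800+40.03j, V7=-6.482+39.06j, V8=-6.095+40.98j, V9=-2.224+43.64j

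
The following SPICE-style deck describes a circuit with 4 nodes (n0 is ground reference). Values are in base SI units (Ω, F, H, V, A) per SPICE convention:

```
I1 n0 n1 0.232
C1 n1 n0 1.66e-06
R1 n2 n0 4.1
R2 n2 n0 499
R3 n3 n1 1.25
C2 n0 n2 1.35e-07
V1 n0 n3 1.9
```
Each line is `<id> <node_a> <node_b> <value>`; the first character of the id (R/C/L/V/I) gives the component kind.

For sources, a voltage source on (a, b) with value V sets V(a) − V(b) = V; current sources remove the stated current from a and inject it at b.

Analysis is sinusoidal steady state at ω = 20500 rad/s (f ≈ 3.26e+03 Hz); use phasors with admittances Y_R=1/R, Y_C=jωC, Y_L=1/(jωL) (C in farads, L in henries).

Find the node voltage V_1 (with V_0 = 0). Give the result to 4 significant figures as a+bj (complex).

Element admittances at ω=20500 rad/s:
  I1: injects 0.232 A into n1 (from n0)
  Y(C1) = 0.000+0.03403j S between n1,n0
  Y(R1) = 0.2439+0.000j S between n2,n0
  Y(R2) = 0.002004+0.000j S between n2,n0
  Y(R3) = 0.8000+0.000j S between n3,n1
  Y(C2) = 0.000+0.002767j S between n0,n2
  V1: constraint V(n0)−V(n3) = 1.9
Assemble and solve the 4×4 MNA system:
  V(n1)=-1.607+0.06836j  V(n2)=0.000+0.000j  V(n3)=-1.900+0.000j
  i(V1)=-0.2343-0.05469j

-1.607+0.06836j V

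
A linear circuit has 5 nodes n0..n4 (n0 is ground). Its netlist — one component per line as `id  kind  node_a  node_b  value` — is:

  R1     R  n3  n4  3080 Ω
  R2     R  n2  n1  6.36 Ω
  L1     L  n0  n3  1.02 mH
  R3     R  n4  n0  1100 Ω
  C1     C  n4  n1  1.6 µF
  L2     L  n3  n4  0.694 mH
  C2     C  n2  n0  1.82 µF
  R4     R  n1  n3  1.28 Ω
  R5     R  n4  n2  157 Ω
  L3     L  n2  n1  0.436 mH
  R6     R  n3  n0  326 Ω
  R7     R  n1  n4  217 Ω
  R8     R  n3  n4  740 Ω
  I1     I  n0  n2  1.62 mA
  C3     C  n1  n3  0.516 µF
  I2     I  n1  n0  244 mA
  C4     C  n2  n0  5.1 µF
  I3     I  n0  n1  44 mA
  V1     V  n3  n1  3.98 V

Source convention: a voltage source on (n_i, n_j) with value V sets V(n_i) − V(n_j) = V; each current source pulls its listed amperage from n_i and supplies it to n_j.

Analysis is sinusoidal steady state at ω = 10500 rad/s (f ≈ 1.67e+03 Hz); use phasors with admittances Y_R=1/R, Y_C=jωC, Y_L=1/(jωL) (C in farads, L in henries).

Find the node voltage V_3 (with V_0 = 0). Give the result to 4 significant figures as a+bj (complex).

Element admittances at ω=10500 rad/s:
  Y(R1) = 0.0003247+0.000j S between n3,n4
  Y(R2) = 0.1572+0.000j S between n2,n1
  Y(L1) = 0.000-0.09337j S between n0,n3
  Y(R3) = 0.0009091+0.000j S between n4,n0
  Y(C1) = 0.000+0.01680j S between n4,n1
  Y(L2) = 0.000-0.1372j S between n3,n4
  Y(C2) = 0.000+0.01911j S between n2,n0
  Y(R4) = 0.7812+0.000j S between n1,n3
  Y(R5) = 0.006369+0.000j S between n4,n2
  Y(L3) = 0.000-0.2184j S between n2,n1
  Y(R6) = 0.003067+0.000j S between n3,n0
  Y(R7) = 0.004608+0.000j S between n1,n4
  Y(R8) = 0.001351+0.000j S between n3,n4
  I1: injects 0.00162 A into n2 (from n0)
  Y(C3) = 0.000+0.005418j S between n1,n3
  I2: injects 0.244 A into n0 (from n1)
  Y(C4) = 0.000+0.05355j S between n2,n0
  I3: injects 0.044 A into n1 (from n0)
  V1: constraint V(n3)−V(n1) = 3.98
Assemble and solve the 5×5 MNA system:
  V(n1)=-12.46+13.93j  V(n2)=-11.66+20.17j  V(n3)=-8.485+13.93j  V(n4)=-8.187+13.64j
  i(V1)=-4.423-0.8979j

-8.485+13.93j V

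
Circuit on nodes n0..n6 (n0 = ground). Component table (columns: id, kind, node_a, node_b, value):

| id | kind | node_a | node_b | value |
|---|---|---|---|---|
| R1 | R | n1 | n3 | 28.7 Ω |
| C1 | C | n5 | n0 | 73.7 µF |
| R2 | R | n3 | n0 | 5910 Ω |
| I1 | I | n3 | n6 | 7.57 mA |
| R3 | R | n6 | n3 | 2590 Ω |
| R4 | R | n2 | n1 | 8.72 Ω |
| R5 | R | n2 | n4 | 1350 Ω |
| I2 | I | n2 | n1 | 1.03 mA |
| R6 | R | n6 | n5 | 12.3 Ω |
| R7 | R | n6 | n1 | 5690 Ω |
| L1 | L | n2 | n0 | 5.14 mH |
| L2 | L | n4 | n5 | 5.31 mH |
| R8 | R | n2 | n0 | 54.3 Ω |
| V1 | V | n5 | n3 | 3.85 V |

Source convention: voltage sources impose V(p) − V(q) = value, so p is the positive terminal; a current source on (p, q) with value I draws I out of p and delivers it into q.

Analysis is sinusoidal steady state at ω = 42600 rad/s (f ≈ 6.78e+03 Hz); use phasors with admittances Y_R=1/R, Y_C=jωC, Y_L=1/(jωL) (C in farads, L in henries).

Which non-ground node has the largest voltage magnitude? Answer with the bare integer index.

Element admittances at ω=42600 rad/s:
  Y(R1) = 0.03484+0.000j S between n1,n3
  Y(C1) = 0.000+3.140j S between n5,n0
  Y(R2) = 0.0001692+0.000j S between n3,n0
  I1: injects 0.00757 A into n6 (from n3)
  Y(R3) = 0.0003861+0.000j S between n6,n3
  Y(R4) = 0.1147+0.000j S between n2,n1
  Y(R5) = 0.0007407+0.000j S between n2,n4
  I2: injects 0.00103 A into n1 (from n2)
  Y(R6) = 0.08130+0.000j S between n6,n5
  Y(R7) = 0.0001757+0.000j S between n6,n1
  Y(L1) = 0.000-0.004567j S between n2,n0
  Y(L2) = 0.000-0.004421j S between n4,n5
  Y(R8) = 0.01842+0.000j S between n2,n0
  V1: constraint V(n5)−V(n3) = 3.85
Assemble and solve the 7×7 MNA system:
  V(n1)=-2.589-0.1827j  V(n2)=-2.218-0.2343j  V(n3)=-3.852-0.01356j  V(n4)=-0.02639-0.3808j  V(n5)=-0.001851-0.01356j  V(n6)=0.06691-0.01392j
  i(V1)=-0.03860+0.005891j

3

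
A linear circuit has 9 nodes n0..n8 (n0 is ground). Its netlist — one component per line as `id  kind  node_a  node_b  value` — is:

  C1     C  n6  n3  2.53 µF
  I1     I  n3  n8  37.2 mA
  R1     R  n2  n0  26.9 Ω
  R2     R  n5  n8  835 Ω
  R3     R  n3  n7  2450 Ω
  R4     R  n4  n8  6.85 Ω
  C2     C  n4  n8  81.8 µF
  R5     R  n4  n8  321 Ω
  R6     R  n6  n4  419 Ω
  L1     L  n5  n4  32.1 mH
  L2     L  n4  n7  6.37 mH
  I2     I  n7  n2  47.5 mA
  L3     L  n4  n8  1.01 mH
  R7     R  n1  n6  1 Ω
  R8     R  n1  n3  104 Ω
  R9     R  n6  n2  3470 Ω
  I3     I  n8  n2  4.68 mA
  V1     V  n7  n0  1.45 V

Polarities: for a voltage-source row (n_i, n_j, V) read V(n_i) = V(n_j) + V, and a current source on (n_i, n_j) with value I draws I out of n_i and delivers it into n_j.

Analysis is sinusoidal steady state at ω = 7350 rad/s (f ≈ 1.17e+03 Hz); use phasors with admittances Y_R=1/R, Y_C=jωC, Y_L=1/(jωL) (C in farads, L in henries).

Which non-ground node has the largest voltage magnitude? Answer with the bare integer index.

3

Element admittances at ω=7350 rad/s:
  Y(C1) = 0.000+0.01860j S between n6,n3
  I1: injects 0.0372 A into n8 (from n3)
  Y(R1) = 0.03717+0.000j S between n2,n0
  Y(R2) = 0.001198+0.000j S between n5,n8
  Y(R3) = 0.0004082+0.000j S between n3,n7
  Y(R4) = 0.1460+0.000j S between n4,n8
  Y(C2) = 0.000+0.6012j S between n4,n8
  Y(R5) = 0.003115+0.000j S between n4,n8
  Y(R6) = 0.002387+0.000j S between n6,n4
  Y(L1) = 0.000-0.004238j S between n5,n4
  Y(L2) = 0.000-0.02136j S between n4,n7
  I2: injects 0.0475 A into n2 (from n7)
  Y(L3) = 0.000-0.1347j S between n4,n8
  Y(R7) = 1.000+0.000j S between n1,n6
  Y(R8) = 0.009615+0.000j S between n1,n3
  Y(R9) = 0.0002882+0.000j S between n6,n2
  I3: injects 0.00468 A into n2 (from n8)
  V1: constraint V(n7)−V(n0) = 1.45
Assemble and solve the 9×9 MNA system:
  V(n1)=-10.52-0.02463j  V(n2)=1.312-0.0002885j  V(n3)=-11.24+1.315j  V(n4)=1.475+0.1829j  V(n5)=1.493+0.1835j  V(n6)=-10.51-0.03751j  V(n7)=1.450+0.000j  V(n8)=1.495+0.1197j
  i(V1)=-0.04877+1.073e-05j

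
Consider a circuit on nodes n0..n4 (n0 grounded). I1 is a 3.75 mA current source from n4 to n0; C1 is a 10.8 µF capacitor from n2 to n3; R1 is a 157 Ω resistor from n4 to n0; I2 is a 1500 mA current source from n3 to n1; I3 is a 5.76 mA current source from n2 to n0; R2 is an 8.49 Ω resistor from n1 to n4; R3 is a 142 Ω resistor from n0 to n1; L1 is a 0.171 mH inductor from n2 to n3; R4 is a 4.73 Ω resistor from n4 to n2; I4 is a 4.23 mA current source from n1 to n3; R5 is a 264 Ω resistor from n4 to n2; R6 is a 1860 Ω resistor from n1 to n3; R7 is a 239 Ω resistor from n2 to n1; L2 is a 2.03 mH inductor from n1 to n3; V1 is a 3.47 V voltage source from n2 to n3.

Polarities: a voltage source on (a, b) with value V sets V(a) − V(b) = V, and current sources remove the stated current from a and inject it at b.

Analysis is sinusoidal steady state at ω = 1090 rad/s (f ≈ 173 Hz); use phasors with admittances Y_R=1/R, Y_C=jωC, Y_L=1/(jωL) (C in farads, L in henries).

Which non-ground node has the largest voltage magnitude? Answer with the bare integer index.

Element admittances at ω=1090 rad/s:
  I1: injects 0.00375 A into n0 (from n4)
  Y(C1) = 0.000+0.01177j S between n2,n3
  Y(R1) = 0.006369+0.000j S between n4,n0
  I2: injects 1.5 A into n1 (from n3)
  I3: injects 0.00576 A into n0 (from n2)
  Y(R2) = 0.1178+0.000j S between n1,n4
  Y(R3) = 0.007042+0.000j S between n0,n1
  Y(L1) = 0.000-5.365j S between n2,n3
  Y(R4) = 0.2114+0.000j S between n4,n2
  I4: injects 0.00423 A into n3 (from n1)
  Y(R5) = 0.003788+0.000j S between n4,n2
  Y(R6) = 0.0005376+0.000j S between n1,n3
  Y(R7) = 0.004184+0.000j S between n2,n1
  Y(L2) = 0.000-0.4519j S between n1,n3
  V1: constraint V(n2)−V(n3) = 3.47
Assemble and solve the 5×5 MNA system:
  V(n1)=-1.553+1.161j  V(n2)=1.221-2.661j  V(n3)=-2.249-2.661j  V(n4)=0.2243-1.284j
  i(V1)=-0.2319+18.89j

3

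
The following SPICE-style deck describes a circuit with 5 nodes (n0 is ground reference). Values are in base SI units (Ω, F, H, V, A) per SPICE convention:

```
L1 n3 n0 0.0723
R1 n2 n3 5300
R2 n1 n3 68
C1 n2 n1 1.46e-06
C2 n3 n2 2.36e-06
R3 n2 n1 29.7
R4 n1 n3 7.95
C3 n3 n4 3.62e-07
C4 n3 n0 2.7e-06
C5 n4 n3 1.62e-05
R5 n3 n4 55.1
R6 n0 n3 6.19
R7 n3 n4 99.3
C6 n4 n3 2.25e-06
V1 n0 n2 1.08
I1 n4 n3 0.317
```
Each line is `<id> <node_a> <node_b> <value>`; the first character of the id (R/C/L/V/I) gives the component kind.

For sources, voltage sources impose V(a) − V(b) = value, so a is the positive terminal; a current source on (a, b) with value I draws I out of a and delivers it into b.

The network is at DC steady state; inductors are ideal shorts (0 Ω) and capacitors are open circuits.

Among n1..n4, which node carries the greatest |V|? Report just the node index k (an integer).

Apply KCL at each of the 4 non-ground nodes and solve the resulting linear system.
Node n1: branches {R2, C1, R3, R4} → V_1 = -0.2088
Node n2: branches {R1, C1, C2, R3, V1} → V_2 = -1.080
Node n3: branches {L1, R1, R2, C2, R4, C3, C4, C5, R5, R6, R7, C6, I1} → V_3 = 0.000
Node n4: branches {C3, C5, R5, R7, C6, I1} → V_4 = -11.23
Source currents: i(L1)=-0.02954, i(V1)=-0.02954

4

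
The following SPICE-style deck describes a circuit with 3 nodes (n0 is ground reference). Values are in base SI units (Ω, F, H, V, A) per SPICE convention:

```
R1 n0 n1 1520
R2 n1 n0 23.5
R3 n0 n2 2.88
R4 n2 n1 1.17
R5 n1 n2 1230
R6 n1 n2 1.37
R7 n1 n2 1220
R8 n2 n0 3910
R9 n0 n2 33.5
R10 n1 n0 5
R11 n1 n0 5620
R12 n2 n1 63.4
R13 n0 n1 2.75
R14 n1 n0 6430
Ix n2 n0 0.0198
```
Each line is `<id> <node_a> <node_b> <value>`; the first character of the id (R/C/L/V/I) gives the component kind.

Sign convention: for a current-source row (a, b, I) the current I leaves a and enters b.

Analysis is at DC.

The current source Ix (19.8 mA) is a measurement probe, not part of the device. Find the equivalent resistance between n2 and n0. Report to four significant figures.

R_eq = 1.223 Ω

Element admittances at DC:
  Y(R1) = 0.0006579 S between n0,n1
  Y(R2) = 0.04255 S between n1,n0
  Y(R3) = 0.3472 S between n0,n2
  Y(R4) = 0.8547 S between n2,n1
  Y(R5) = 0.0008130 S between n1,n2
  Y(R6) = 0.7299 S between n1,n2
  Y(R7) = 0.0008197 S between n1,n2
  Y(R8) = 0.0002558 S between n2,n0
  Y(R9) = 0.02985 S between n0,n2
  Y(R10) = 0.2000 S between n1,n0
  Y(R11) = 0.0001779 S between n1,n0
  Y(R12) = 0.01577 S between n2,n1
  Y(R13) = 0.3636 S between n0,n1
  Y(R14) = 0.0001555 S between n1,n0
  Ix: injects 0.0198 A into n0 (from n2)
Assemble and solve the 2×2 MNA system:
  V(n1)=-0.01756  V(n2)=-0.02422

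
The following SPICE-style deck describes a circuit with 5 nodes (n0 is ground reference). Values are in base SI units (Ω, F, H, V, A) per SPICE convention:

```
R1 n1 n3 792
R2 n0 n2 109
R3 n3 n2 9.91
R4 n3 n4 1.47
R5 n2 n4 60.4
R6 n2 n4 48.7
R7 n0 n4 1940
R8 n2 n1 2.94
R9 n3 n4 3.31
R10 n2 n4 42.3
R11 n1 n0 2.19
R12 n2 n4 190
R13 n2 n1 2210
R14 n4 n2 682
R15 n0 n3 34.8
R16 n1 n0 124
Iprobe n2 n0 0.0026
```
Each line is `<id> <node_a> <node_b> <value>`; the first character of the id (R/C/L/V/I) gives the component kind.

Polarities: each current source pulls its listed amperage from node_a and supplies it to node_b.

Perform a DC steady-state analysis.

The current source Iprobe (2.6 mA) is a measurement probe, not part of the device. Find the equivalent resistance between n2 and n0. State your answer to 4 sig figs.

Apply KCL at each of the 4 non-ground nodes and solve the resulting linear system.
Node n1: branches {R1, R8, R11, R13, R16} → V_1 = -0.004773
Node n2: branches {R2, R3, R5, R6, R8, R10, R12, R13, R14, Iprobe} → V_2 = -0.01127
Node n3: branches {R1, R3, R4, R9, R15} → V_3 = -0.009532
Node n4: branches {R4, R5, R6, R7, R9, R10, R12, R14} → V_4 = -0.009639

R_eq = 4.333 Ω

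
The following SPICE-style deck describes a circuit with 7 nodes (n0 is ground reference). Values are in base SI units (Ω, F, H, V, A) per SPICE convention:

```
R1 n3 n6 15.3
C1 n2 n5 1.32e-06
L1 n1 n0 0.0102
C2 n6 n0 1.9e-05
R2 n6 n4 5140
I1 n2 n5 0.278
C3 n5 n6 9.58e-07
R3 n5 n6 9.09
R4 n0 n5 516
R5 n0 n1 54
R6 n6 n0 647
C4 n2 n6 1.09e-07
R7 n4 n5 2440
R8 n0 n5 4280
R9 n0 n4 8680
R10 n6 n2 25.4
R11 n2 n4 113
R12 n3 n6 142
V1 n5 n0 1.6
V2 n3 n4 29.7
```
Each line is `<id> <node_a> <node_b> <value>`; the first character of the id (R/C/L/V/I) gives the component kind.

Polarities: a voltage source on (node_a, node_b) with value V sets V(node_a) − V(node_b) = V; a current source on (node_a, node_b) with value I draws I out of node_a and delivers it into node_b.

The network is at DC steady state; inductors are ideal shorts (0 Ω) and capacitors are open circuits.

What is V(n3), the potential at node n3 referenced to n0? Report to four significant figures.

1.539 V

Element admittances at DC:
  Y(R1) = 0.06536 S between n3,n6
  Y(C1) = 0.000 S between n2,n5
  L1: short n1↔n0 (DC inductor)
  Y(C2) = 0.000 S between n6,n0
  Y(R2) = 0.0001946 S between n6,n4
  I1: injects 0.278 A into n5 (from n2)
  Y(C3) = 0.000 S between n5,n6
  Y(R3) = 0.1100 S between n5,n6
  Y(R4) = 0.001938 S between n0,n5
  Y(R5) = 0.01852 S between n0,n1
  Y(R6) = 0.001546 S between n6,n0
  Y(C4) = 0.000 S between n2,n6
  Y(R7) = 0.0004098 S between n4,n5
  Y(R8) = 0.0002336 S between n0,n5
  Y(R9) = 0.0001152 S between n0,n4
  Y(R10) = 0.03937 S between n6,n2
  Y(R11) = 0.008850 S between n2,n4
  Y(R12) = 0.007042 S between n3,n6
  V1: constraint V(n5)−V(n0) = 1.6
  V2: constraint V(n3)−V(n4) = 29.7
Assemble and solve the 9×9 MNA system:
  V(n1)=0.000  V(n2)=-11.57  V(n3)=1.539  V(n4)=-28.16  V(n5)=1.600  V(n6)=-0.7758
  i(L1)=0.000  i(V1)=0.0009687  i(V2)=-0.1676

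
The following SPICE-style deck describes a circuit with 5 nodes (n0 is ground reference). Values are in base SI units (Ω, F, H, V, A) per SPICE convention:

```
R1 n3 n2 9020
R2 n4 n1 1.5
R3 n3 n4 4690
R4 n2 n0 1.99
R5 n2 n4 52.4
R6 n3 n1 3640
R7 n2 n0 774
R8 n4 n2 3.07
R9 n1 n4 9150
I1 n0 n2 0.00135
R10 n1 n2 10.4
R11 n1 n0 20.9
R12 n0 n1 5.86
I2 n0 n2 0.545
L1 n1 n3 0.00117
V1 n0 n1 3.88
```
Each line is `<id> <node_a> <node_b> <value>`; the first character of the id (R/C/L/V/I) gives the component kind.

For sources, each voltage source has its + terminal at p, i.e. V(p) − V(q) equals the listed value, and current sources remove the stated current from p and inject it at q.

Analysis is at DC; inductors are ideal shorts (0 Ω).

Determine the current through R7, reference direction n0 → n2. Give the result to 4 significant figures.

0.001107 A

Element admittances at DC:
  Y(R1) = 0.0001109 S between n3,n2
  Y(R2) = 0.6667 S between n4,n1
  Y(R3) = 0.0002132 S between n3,n4
  Y(R4) = 0.5025 S between n2,n0
  Y(R5) = 0.01908 S between n2,n4
  Y(R6) = 0.0002747 S between n3,n1
  Y(R7) = 0.001292 S between n2,n0
  Y(R8) = 0.3257 S between n4,n2
  Y(R9) = 0.0001093 S between n1,n4
  I1: injects 0.00135 A into n2 (from n0)
  Y(R10) = 0.09615 S between n1,n2
  Y(R11) = 0.04785 S between n1,n0
  Y(R12) = 0.1706 S between n0,n1
  I2: injects 0.545 A into n2 (from n0)
  L1: short n1↔n3 (DC inductor)
  V1: constraint V(n0)−V(n1) = 3.88
Assemble and solve the 6×6 MNA system:
  V(n1)=-3.880  V(n2)=-0.8571  V(n3)=-3.880  V(n4)=-2.850
  i(L1)=-0.0005548  i(V1)=-1.826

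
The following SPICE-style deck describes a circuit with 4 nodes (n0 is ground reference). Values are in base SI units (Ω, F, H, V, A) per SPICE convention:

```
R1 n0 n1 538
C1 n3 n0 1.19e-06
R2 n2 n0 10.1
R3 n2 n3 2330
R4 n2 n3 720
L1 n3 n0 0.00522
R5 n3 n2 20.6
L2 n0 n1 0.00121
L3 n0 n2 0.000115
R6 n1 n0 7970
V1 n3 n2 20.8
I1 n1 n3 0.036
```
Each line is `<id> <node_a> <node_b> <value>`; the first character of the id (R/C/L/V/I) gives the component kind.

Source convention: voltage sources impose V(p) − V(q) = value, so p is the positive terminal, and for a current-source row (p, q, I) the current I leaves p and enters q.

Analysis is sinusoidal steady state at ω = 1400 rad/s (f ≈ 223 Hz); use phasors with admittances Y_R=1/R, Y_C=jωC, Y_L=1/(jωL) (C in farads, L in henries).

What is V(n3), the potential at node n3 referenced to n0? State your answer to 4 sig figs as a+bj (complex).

20.36+0.01258j V

Apply KCL at each of the 3 non-ground nodes and solve the resulting linear system.
Node n1: branches {R1, L2, R6, I1} → V_1 = -0.0002050-0.06098j
Node n2: branches {R2, R3, R4, R5, L3, V1} → V_2 = -0.4428+0.01258j
Node n3: branches {C1, R3, R4, L1, R5, V1, I1} → V_3 = 20.36+0.01258j
Source currents: i(V1)=-1.013+2.752j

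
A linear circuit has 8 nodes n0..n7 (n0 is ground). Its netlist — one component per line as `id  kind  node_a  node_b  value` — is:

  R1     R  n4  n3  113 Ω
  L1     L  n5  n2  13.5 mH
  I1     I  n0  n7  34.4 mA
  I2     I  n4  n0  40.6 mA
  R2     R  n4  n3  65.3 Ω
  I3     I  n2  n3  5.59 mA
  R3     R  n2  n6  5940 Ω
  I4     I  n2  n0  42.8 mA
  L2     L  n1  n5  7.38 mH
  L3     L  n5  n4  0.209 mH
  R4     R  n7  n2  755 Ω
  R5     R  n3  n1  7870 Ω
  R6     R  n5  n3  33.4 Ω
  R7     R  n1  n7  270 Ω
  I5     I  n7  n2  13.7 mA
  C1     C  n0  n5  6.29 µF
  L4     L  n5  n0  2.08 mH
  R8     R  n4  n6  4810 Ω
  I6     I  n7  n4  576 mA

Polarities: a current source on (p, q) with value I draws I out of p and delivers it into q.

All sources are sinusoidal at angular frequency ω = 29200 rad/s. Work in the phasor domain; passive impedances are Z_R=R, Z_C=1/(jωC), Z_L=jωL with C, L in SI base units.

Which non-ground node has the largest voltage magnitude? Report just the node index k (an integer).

Element admittances at ω=29200 rad/s:
  Y(R1) = 0.008850+0.000j S between n4,n3
  Y(L1) = 0.000-0.002537j S between n5,n2
  I1: injects 0.0344 A into n7 (from n0)
  I2: injects 0.0406 A into n0 (from n4)
  Y(R2) = 0.01531+0.000j S between n4,n3
  I3: injects 0.00559 A into n3 (from n2)
  Y(R3) = 0.0001684+0.000j S between n2,n6
  I4: injects 0.0428 A into n0 (from n2)
  Y(L2) = 0.000-0.004640j S between n1,n5
  Y(L3) = 0.000-0.1639j S between n5,n4
  Y(R4) = 0.001325+0.000j S between n7,n2
  Y(R5) = 0.0001271+0.000j S between n3,n1
  Y(R6) = 0.02994+0.000j S between n5,n3
  Y(R7) = 0.003704+0.000j S between n1,n7
  I5: injects 0.0137 A into n2 (from n7)
  Y(C1) = 0.000+0.1837j S between n0,n5
  Y(L4) = 0.000-0.01646j S between n5,n0
  Y(R8) = 0.0002079+0.000j S between n4,n6
  I6: injects 0.576 A into n4 (from n7)
Assemble and solve the 7×7 MNA system:
  V(n1)=-5.022-86.24j  V(n2)=1.954-73.79j  V(n3)=0.2427+1.540j  V(n4)=0.3398+3.547j  V(n5)=0.000+0.2931j  V(n6)=1.062-31.05j  V(n7)=-113.6-82.96j

7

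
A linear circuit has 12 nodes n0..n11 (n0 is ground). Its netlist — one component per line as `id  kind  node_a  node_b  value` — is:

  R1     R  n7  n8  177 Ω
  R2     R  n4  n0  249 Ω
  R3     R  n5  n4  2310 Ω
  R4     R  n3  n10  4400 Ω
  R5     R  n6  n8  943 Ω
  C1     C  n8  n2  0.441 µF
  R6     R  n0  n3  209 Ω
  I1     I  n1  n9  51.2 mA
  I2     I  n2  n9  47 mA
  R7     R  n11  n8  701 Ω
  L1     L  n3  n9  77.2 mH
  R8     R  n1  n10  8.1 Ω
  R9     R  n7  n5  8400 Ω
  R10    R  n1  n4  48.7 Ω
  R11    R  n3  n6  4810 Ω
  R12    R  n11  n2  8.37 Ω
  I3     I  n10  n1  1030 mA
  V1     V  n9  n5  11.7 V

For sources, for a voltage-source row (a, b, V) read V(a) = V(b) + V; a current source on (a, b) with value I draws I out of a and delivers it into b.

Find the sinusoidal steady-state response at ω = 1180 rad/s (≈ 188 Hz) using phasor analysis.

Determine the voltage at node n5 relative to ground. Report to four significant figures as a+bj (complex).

-2.793+6.517j V

MNA unknowns: 11 node voltages V₁..V_11 plus 1 source current (V1)
R1: Y=0.005650+0.000j on G[7,8]
R2: Y=0.004016+0.000j on G[4,0]
R3: Y=0.0004329+0.000j on G[5,4]
R4: Y=0.0002273+0.000j on G[3,10]
R5: Y=0.001060+0.000j on G[6,8]
C1: Y=0.000+0.0005204j on G[8,2]
R6: Y=0.004785+0.000j on G[0,3]
I1: z[1]−=0.0512, z[9]+=0.0512
I2: z[2]−=0.047, z[9]+=0.047
R7: Y=0.001427+0.000j on G[11,8]
L1: Y=0.000-0.01098j on G[3,9]
R8: Y=0.1235+0.000j on G[1,10]
R9: Y=0.0001190+0.000j on G[7,5]
R10: Y=0.02053+0.000j on G[1,4]
R11: Y=0.0002079+0.000j on G[3,6]
R12: Y=0.1195+0.000j on G[11,2]
I3: z[10]−=1.03, z[1]+=1.03
V1: row V9−V5=11.7, i_V1 at 9,5
solve → V1=-12.45+0.5686j, V2=-187.1+13.16j, V3=8.629-0.4871j, V4=-10.28+0.5803j, V5=-2.793+6.517j, V6=-130.5+1.864j, V7=-154.6+2.411j, V8=-157.8+2.325j, V9=8.907+6.517j, V10=-20.74+0.5667j, V11=-186.8+13.03j
aux → i_V1=0.02131+0.003059j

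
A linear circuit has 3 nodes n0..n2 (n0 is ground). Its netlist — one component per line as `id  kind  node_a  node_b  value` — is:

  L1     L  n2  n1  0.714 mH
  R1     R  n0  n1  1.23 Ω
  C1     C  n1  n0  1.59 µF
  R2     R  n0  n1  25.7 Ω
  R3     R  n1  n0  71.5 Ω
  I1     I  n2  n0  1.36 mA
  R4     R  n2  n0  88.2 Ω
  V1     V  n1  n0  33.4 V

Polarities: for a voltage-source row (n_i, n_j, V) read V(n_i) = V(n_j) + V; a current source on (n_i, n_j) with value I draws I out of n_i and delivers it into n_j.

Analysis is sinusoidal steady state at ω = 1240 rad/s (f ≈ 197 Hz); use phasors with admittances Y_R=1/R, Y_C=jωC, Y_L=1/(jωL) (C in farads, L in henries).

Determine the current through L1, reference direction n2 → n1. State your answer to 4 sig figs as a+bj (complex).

MNA unknowns: 2 node voltages V₁..V_2 plus 1 source current (V1)
L1: Y=0.000-1.129j on G[2,1]
R1: Y=0.8130+0.000j on G[0,1]
C1: Y=0.000+0.001972j on G[1,0]
R2: Y=0.03891+0.000j on G[0,1]
R3: Y=0.01399+0.000j on G[1,0]
I1: z[2]−=0.00136, z[0]+=0.00136
R4: Y=0.01134+0.000j on G[2,0]
V1: row V1−V0=33.4, i_V1 at 1,0
solve → V1=33.40+0.000j, V2=33.40-0.3364j
aux → i_V1=-29.30-0.06204j

-0.3800+0.003815j A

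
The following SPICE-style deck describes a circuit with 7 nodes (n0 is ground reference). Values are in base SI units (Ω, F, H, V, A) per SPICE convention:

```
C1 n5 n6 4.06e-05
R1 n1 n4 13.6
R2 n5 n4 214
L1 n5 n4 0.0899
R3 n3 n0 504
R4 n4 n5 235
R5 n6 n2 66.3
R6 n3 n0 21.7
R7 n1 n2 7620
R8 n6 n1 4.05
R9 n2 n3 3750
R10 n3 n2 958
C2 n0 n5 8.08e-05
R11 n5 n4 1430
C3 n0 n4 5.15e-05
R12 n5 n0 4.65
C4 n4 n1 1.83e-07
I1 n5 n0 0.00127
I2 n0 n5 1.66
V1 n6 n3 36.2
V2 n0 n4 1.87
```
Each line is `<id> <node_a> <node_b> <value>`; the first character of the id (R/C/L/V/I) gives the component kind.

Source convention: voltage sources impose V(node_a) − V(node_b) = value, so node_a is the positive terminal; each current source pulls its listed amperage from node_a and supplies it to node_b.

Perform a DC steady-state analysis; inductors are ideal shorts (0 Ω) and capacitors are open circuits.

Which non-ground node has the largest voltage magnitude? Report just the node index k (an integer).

Element admittances at DC:
  Y(C1) = 0.000 S between n5,n6
  Y(R1) = 0.07353 S between n1,n4
  Y(R2) = 0.004673 S between n5,n4
  L1: short n5↔n4 (DC inductor)
  Y(R3) = 0.001984 S between n3,n0
  Y(R4) = 0.004255 S between n4,n5
  Y(R5) = 0.01508 S between n6,n2
  Y(R6) = 0.04608 S between n3,n0
  Y(R7) = 0.0001312 S between n1,n2
  Y(R8) = 0.2469 S between n6,n1
  Y(R9) = 0.0002667 S between n2,n3
  Y(R10) = 0.001044 S between n3,n2
  Y(C2) = 0.000 S between n0,n5
  Y(R11) = 0.0006993 S between n5,n4
  Y(C3) = 0.000 S between n0,n4
  Y(R12) = 0.2151 S between n5,n0
  Y(C4) = 0.000 S between n4,n1
  I1: injects 0.00127 A into n0 (from n5)
  I2: injects 1.66 A into n5 (from n0)
  V1: constraint V(n6)−V(n3) = 36.2
  V2: constraint V(n0)−V(n4) = 1.87
Assemble and solve the 9×9 MNA system:
  V(n1)=11.59  V(n2)=12.70  V(n3)=-20.60  V(n4)=-1.870  V(n5)=-1.870  V(n6)=15.60
  i(L1)=2.061  i(V1)=-1.034  i(V2)=-3.051

3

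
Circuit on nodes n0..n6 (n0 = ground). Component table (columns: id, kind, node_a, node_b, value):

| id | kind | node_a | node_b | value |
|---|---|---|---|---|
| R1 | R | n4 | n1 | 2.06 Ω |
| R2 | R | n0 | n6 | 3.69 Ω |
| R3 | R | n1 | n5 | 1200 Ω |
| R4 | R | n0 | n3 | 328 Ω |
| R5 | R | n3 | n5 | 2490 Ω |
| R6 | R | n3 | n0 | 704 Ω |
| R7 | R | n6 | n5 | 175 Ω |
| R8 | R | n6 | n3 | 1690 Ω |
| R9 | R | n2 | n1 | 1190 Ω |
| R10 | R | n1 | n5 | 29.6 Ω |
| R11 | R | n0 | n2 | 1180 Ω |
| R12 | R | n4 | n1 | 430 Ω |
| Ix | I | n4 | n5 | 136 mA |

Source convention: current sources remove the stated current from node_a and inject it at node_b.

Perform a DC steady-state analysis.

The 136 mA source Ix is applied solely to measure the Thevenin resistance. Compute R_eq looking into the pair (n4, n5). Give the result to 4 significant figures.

Apply KCL at each of the 6 non-ground nodes and solve the resulting linear system.
Node n1: branches {R1, R3, R9, R10, R12} → V_1 = -3.628
Node n2: branches {R9, R11} → V_2 = -1.806
Node n3: branches {R4, R5, R6, R8} → V_3 = 0.01944
Node n4: branches {R1, R12, Ix} → V_4 = -3.907
Node n5: branches {R3, R5, R7, R10, Ix} → V_5 = 0.2565
Node n6: branches {R2, R7, R8} → V_6 = 0.005328

R_eq = 30.61 Ω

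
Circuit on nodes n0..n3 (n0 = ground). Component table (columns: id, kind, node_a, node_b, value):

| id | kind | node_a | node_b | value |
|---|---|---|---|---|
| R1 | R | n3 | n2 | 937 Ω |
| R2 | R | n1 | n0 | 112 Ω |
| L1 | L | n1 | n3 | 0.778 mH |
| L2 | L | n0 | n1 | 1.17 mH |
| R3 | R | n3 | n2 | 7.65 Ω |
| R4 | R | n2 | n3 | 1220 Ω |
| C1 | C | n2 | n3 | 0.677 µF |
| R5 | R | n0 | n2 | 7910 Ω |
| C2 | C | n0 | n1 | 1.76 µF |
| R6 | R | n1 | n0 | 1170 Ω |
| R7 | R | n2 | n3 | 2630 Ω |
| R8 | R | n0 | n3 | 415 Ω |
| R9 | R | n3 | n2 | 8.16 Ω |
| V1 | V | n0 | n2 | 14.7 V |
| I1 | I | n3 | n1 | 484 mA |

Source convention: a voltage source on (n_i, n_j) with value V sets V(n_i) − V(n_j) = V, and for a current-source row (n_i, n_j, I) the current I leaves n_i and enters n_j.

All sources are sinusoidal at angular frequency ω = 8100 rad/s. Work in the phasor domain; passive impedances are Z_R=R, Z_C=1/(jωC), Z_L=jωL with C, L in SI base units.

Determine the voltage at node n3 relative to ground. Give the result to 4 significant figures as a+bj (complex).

MNA unknowns: 3 node voltages V₁..V_3 plus 1 source current (V1)
R1: Y=0.001067+0.000j on G[3,2]
R2: Y=0.008929+0.000j on G[1,0]
L1: Y=0.000-0.1587j on G[1,3]
L2: Y=0.000-0.1055j on G[0,1]
R3: Y=0.1307+0.000j on G[3,2]
R4: Y=0.0008197+0.000j on G[2,3]
C1: Y=0.000+0.005484j on G[2,3]
R5: Y=0.0001264+0.000j on G[0,2]
C2: Y=0.000+0.01426j on G[0,1]
R6: Y=0.0008547+0.000j on G[1,0]
R7: Y=0.0003802+0.000j on G[2,3]
R8: Y=0.002410+0.000j on G[0,3]
R9: Y=0.1225+0.000j on G[3,2]
V1: row V0−V2=14.7, i_V1 at 0,2
I1: z[3]−=0.484, z[1]+=0.484
solve → V1=-9.113+0.2359j, V2=-14.70+0.000j, V3=-14.37-3.240j
aux → i_V1=-0.1041+0.8262j

-14.37-3.240j V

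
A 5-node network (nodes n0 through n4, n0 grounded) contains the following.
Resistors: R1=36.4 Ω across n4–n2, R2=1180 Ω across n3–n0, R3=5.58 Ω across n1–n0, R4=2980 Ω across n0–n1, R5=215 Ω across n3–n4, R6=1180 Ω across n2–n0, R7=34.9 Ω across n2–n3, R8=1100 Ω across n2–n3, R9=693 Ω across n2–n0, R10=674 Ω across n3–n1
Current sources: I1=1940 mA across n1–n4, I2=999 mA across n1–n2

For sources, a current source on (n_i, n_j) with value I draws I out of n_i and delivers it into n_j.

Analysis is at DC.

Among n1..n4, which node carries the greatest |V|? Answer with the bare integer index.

4

MNA unknowns: 4 node voltages V₁..V_4
R1: Y=0.02747 on G[4,2]
R2: Y=0.0008475 on G[3,0]
R3: Y=0.1792 on G[1,0]
R4: Y=0.0003356 on G[0,1]
R5: Y=0.004651 on G[3,4]
R6: Y=0.0008475 on G[2,0]
R7: Y=0.02865 on G[2,3]
R8: Y=0.0009091 on G[2,3]
I1: z[1]−=1.94, z[4]+=1.94
R9: Y=0.001443 on G[2,0]
R10: Y=0.001484 on G[3,1]
I2: z[1]−=0.999, z[2]+=0.999
solve → V1=-11.19, V2=649.9, V3=615.1, V4=705.3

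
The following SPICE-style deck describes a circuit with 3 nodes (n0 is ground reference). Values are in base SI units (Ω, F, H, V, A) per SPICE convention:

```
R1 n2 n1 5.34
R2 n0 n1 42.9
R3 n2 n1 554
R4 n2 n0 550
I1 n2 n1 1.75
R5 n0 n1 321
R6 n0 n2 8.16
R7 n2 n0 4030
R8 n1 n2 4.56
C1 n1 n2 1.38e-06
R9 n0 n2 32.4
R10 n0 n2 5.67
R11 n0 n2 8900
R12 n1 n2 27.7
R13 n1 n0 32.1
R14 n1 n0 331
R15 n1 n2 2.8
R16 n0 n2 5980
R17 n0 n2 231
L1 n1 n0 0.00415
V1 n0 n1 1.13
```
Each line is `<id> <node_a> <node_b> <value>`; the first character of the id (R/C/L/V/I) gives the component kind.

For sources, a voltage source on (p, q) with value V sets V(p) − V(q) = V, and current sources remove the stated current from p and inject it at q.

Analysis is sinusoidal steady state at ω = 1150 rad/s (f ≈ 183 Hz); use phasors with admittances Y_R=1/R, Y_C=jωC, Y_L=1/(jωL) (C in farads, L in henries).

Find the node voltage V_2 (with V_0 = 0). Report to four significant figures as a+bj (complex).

Element admittances at ω=1150 rad/s:
  Y(R1) = 0.1873+0.000j S between n2,n1
  Y(R2) = 0.02331+0.000j S between n0,n1
  Y(R3) = 0.001805+0.000j S between n2,n1
  Y(R4) = 0.001818+0.000j S between n2,n0
  I1: injects 1.75 A into n1 (from n2)
  Y(R5) = 0.003115+0.000j S between n0,n1
  Y(R6) = 0.1225+0.000j S between n0,n2
  Y(R7) = 0.0002481+0.000j S between n2,n0
  Y(R8) = 0.2193+0.000j S between n1,n2
  Y(C1) = 0.000+0.001587j S between n1,n2
  Y(R9) = 0.03086+0.000j S between n0,n2
  Y(R10) = 0.1764+0.000j S between n0,n2
  Y(R11) = 0.0001124+0.000j S between n0,n2
  Y(R12) = 0.03610+0.000j S between n1,n2
  Y(R13) = 0.03115+0.000j S between n1,n0
  Y(R14) = 0.003021+0.000j S between n1,n0
  Y(R15) = 0.3571+0.000j S between n1,n2
  Y(R16) = 0.0001672+0.000j S between n0,n2
  Y(R17) = 0.004329+0.000j S between n0,n2
  Y(L1) = 0.000-0.2095j S between n1,n0
  V1: constraint V(n0)−V(n1) = 1.13
Assemble and solve the 3×3 MNA system:
  V(n1)=-1.130+0.000j  V(n2)=-2.334+0.001678j
  i(V1)=-0.8536+0.2373j

-2.334+0.001678j V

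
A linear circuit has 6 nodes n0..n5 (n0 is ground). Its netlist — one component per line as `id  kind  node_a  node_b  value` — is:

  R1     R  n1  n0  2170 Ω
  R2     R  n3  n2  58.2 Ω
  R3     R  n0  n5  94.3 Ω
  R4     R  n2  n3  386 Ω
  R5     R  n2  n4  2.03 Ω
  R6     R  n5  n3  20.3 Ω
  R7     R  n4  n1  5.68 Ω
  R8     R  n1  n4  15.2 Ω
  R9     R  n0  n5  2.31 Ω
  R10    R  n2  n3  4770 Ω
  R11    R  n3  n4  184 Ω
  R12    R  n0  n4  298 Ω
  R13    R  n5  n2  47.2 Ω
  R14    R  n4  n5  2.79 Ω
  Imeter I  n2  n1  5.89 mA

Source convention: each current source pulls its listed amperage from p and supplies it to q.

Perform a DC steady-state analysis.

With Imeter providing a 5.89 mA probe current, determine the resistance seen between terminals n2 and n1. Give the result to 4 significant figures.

R_eq = 6.029 Ω

Element admittances at DC:
  Y(R1) = 0.0004608 S between n1,n0
  Y(R2) = 0.01718 S between n3,n2
  Y(R3) = 0.01060 S between n0,n5
  Y(R4) = 0.002591 S between n2,n3
  Y(R5) = 0.4926 S between n2,n4
  Y(R6) = 0.04926 S between n5,n3
  Y(R7) = 0.1761 S between n4,n1
  Y(R8) = 0.06579 S between n1,n4
  Y(R9) = 0.4329 S between n0,n5
  Y(R10) = 0.0002096 S between n2,n3
  Y(R11) = 0.005435 S between n3,n4
  Y(R12) = 0.003356 S between n0,n4
  Y(R13) = 0.02119 S between n5,n2
  Y(R14) = 0.3584 S between n4,n5
  Imeter: injects 0.00589 A into n1 (from n2)
Assemble and solve the 5×5 MNA system:
  V(n1)=0.02521  V(n2)=-0.01031  V(n3)=-0.002714  V(n4)=0.0009017  V(n5)=-3.302e-05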